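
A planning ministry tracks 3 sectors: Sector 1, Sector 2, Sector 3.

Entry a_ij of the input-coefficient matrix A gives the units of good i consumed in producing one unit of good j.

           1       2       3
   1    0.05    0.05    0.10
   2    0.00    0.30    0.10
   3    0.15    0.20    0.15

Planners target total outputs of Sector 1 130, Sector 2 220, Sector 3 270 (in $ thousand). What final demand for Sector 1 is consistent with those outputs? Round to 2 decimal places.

d_1 = 85.50

I − A =
  [   0.95    -0.05    -0.10]
  [   0.00     0.70    -0.10]
  [  -0.15    -0.20     0.85]
d = (I − A) x:
  d_1 = (+0.95)·130 + (-0.05)·220 + (-0.10)·270 = 85.50
  d_2 = (+0.00)·130 + (+0.70)·220 + (-0.10)·270 = 127.00
  d_3 = (-0.15)·130 + (-0.20)·220 + (+0.85)·270 = 166.00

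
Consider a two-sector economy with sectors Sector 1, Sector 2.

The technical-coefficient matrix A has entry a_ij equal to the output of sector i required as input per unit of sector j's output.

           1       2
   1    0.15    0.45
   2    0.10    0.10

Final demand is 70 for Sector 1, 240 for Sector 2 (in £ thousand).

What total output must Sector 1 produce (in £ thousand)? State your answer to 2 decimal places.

I − A =
  [   0.85    -0.45]
  [  -0.10     0.90]
det(I−A) = (0.85)(0.90) − (-0.45)(-0.10) = 0.7200
adj(I−A) = [[0.90, 0.45], [0.10, 0.85]]
(I − A)⁻¹ = adj(I−A) / det(I−A) ≈
  [   1.2500     0.6250]
  [   0.1389     1.1806]
x = (I − A)⁻¹ d = adj(I−A)·d / det(I−A), with det(I−A) = 0.7200:
  x_1 = (0.90·70 + 0.45·240) / 0.7200 = 171.00 / 0.7200 = 237.50
  x_2 = (0.10·70 + 0.85·240) / 0.7200 = 211.00 / 0.7200 ≈ 293.06

x_1 = 237.50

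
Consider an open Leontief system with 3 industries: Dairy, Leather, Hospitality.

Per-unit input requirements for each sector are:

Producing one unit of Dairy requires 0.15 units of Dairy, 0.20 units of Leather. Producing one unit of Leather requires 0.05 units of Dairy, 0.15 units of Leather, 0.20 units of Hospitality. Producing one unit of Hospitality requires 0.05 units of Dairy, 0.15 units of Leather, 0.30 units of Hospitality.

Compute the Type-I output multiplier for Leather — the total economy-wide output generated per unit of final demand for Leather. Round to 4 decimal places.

m_L = 1.7188

I − A =
  [   0.85    -0.05    -0.05]
  [  -0.20     0.85    -0.15]
  [   0.00    -0.20     0.70]
Cofactors of I−A, C_ij = (−1)^(i+j)·(minor ij) (rows/columns in the sector order above):
  C_11 = (0.85)(0.70) − (-0.15)(-0.20) = 0.5650
  C_12 = −[(-0.20)(0.70) − (-0.15)(0.00)] = 0.1400
  C_13 = (-0.20)(-0.20) − (0.85)(0.00) = 0.0400
  C_21 = −[(-0.05)(0.70) − (-0.05)(-0.20)] = 0.0450
  C_22 = (0.85)(0.70) − (-0.05)(0.00) = 0.5950
  C_23 = −[(0.85)(-0.20) − (-0.05)(0.00)] = 0.1700
  C_31 = (-0.05)(-0.15) − (-0.05)(0.85) = 0.0500
  C_32 = −[(0.85)(-0.15) − (-0.05)(-0.20)] = 0.1375
  C_33 = (0.85)(0.85) − (-0.05)(-0.20) = 0.7125
det(I−A) = Σ_j (I−A)_1j·C_1j = (0.85)(0.5650) + (-0.05)(0.1400) + (-0.05)(0.0400) = 0.47125
adj(I−A) = Cᵀ =
  [ 0.5650   0.0450   0.0500]
  [ 0.1400   0.5950   0.1375]
  [ 0.0400   0.1700   0.7125]
(I − A)⁻¹ = adj(I−A) / det(I−A) ≈
  [   1.19894     0.09549     0.10610]
  [   0.29708     1.26260     0.29178]
  [   0.08488     0.36074     1.51194]
The output multiplier for sector j is the column-j sum of the Leontief inverse (I − A)⁻¹ = adj(I−A) / det(I−A).
Column L of adj(I−A): (0.0450, 0.5950, 0.1700); det(I−A) = 0.47125.
m_L = (0.0450 + 0.5950 + 0.1700) / 0.47125 = 0.81 / 0.47125 ≈ 1.7188.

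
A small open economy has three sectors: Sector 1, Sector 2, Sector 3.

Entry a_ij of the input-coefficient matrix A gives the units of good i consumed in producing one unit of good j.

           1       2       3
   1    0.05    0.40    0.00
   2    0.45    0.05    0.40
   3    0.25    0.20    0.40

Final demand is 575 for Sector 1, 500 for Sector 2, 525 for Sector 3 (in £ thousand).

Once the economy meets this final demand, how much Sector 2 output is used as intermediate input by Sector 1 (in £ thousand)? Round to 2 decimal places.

I − A =
  [   0.95    -0.40     0.00]
  [  -0.45     0.95    -0.40]
  [  -0.25    -0.20     0.60]
Cofactors of I−A, C_ij = (−1)^(i+j)·(minor ij) (rows/columns in the sector order above):
  C_11 = (0.95)(0.60) − (-0.40)(-0.20) = 0.4900
  C_12 = −[(-0.45)(0.60) − (-0.40)(-0.25)] = 0.3700
  C_13 = (-0.45)(-0.20) − (0.95)(-0.25) = 0.3275
  C_21 = −[(-0.40)(0.60) − (0.00)(-0.20)] = 0.2400
  C_22 = (0.95)(0.60) − (0.00)(-0.25) = 0.5700
  C_23 = −[(0.95)(-0.20) − (-0.40)(-0.25)] = 0.2900
  C_31 = (-0.40)(-0.40) − (0.00)(0.95) = 0.1600
  C_32 = −[(0.95)(-0.40) − (0.00)(-0.45)] = 0.3800
  C_33 = (0.95)(0.95) − (-0.40)(-0.45) = 0.7225
det(I−A) = Σ_j (I−A)_1j·C_1j = (0.95)(0.4900) + (-0.40)(0.3700) + (0.00)(0.3275) = 0.3175
adj(I−A) = Cᵀ =
  [ 0.4900   0.2400   0.1600]
  [ 0.3700   0.5700   0.3800]
  [ 0.3275   0.2900   0.7225]
(I − A)⁻¹ = adj(I−A) / det(I−A) ≈
  [   1.5433     0.7559     0.5039]
  [   1.1654     1.7953     1.1969]
  [   1.0315     0.9134     2.2756]
First solve x = (I − A)⁻¹ d = adj(I−A)·d / det(I−A); in particular x_1 = (0.4900·575 + 0.2400·500 + 0.1600·525) / 0.3175 = 485.75 / 0.3175 ≈ 1529.9213.
Intermediate flow from 2 to 1: z_21 = a_21 · x_1 = 0.45 × 485.75 / 0.3175 = 218.5875 / 0.3175 ≈ 688.46.

z_21 = 688.46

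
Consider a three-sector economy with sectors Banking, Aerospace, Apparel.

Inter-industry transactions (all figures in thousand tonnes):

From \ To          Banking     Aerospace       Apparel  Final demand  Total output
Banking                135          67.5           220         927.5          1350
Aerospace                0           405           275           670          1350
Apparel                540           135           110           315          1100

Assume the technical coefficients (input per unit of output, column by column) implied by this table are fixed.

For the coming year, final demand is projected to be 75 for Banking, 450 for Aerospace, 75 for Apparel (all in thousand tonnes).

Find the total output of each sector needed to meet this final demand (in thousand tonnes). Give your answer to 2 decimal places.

Technical coefficients a_ij = z_ij / X_j:
  a_11 = 135/1350 = 0.10, a_21 = 0/1350 = 0.00, a_31 = 540/1350 = 0.40
  a_12 = 67.5/1350 = 0.05, a_22 = 405/1350 = 0.30, a_32 = 135/1350 = 0.10
  a_13 = 220/1100 = 0.20, a_23 = 275/1100 = 0.25, a_33 = 110/1100 = 0.10
I − A =
  [   0.90    -0.05    -0.20]
  [   0.00     0.70    -0.25]
  [  -0.40    -0.10     0.90]
Cofactors of I−A, C_ij = (−1)^(i+j)·(minor ij) (rows/columns in the sector order above):
  C_11 = (0.70)(0.90) − (-0.25)(-0.10) = 0.6050
  C_12 = −[(0.00)(0.90) − (-0.25)(-0.40)] = 0.1000
  C_13 = (0.00)(-0.10) − (0.70)(-0.40) = 0.2800
  C_21 = −[(-0.05)(0.90) − (-0.20)(-0.10)] = 0.0650
  C_22 = (0.90)(0.90) − (-0.20)(-0.40) = 0.7300
  C_23 = −[(0.90)(-0.10) − (-0.05)(-0.40)] = 0.1100
  C_31 = (-0.05)(-0.25) − (-0.20)(0.70) = 0.1525
  C_32 = −[(0.90)(-0.25) − (-0.20)(0.00)] = 0.2250
  C_33 = (0.90)(0.70) − (-0.05)(0.00) = 0.6300
det(I−A) = Σ_j (I−A)_1j·C_1j = (0.90)(0.6050) + (-0.05)(0.1000) + (-0.20)(0.2800) = 0.4835
adj(I−A) = Cᵀ =
  [ 0.6050   0.0650   0.1525]
  [ 0.1000   0.7300   0.2250]
  [ 0.2800   0.1100   0.6300]
(I − A)⁻¹ = adj(I−A) / det(I−A) ≈
  [   1.2513     0.1344     0.3154]
  [   0.2068     1.5098     0.4654]
  [   0.5791     0.2275     1.3030]
x = (I − A)⁻¹ d = adj(I−A)·d / det(I−A), with det(I−A) = 0.4835:
  x_1 = (0.6050·75 + 0.0650·450 + 0.1525·75) / 0.4835 = 86.0625 / 0.4835 ≈ 178.00
  x_2 = (0.1000·75 + 0.7300·450 + 0.2250·75) / 0.4835 = 352.875 / 0.4835 ≈ 729.83
  x_3 = (0.2800·75 + 0.1100·450 + 0.6300·75) / 0.4835 = 117.75 / 0.4835 ≈ 243.54

x_1 = 178.00, x_2 = 729.83, x_3 = 243.54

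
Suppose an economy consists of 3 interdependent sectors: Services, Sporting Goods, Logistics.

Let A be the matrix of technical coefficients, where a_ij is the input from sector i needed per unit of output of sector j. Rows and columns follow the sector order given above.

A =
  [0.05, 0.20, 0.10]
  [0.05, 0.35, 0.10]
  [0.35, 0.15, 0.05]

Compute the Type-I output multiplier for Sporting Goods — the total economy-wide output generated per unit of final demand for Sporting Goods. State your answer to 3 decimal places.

I − A =
  [   0.95    -0.20    -0.10]
  [  -0.05     0.65    -0.10]
  [  -0.35    -0.15     0.95]
Cofactors of I−A, C_ij = (−1)^(i+j)·(minor ij) (rows/columns in the sector order above):
  C_11 = (0.65)(0.95) − (-0.10)(-0.15) = 0.6025
  C_12 = −[(-0.05)(0.95) − (-0.10)(-0.35)] = 0.0825
  C_13 = (-0.05)(-0.15) − (0.65)(-0.35) = 0.2350
  C_21 = −[(-0.20)(0.95) − (-0.10)(-0.15)] = 0.2050
  C_22 = (0.95)(0.95) − (-0.10)(-0.35) = 0.8675
  C_23 = −[(0.95)(-0.15) − (-0.20)(-0.35)] = 0.2125
  C_31 = (-0.20)(-0.10) − (-0.10)(0.65) = 0.0850
  C_32 = −[(0.95)(-0.10) − (-0.10)(-0.05)] = 0.1000
  C_33 = (0.95)(0.65) − (-0.20)(-0.05) = 0.6075
det(I−A) = Σ_j (I−A)_1j·C_1j = (0.95)(0.6025) + (-0.20)(0.0825) + (-0.10)(0.2350) = 0.532375
adj(I−A) = Cᵀ =
  [ 0.6025   0.2050   0.0850]
  [ 0.0825   0.8675   0.1000]
  [ 0.2350   0.2125   0.6075]
(I − A)⁻¹ = adj(I−A) / det(I−A) ≈
  [   1.1317     0.3851     0.1597]
  [   0.1550     1.6295     0.1878]
  [   0.4414     0.3992     1.1411]
The output multiplier for sector j is the column-j sum of the Leontief inverse (I − A)⁻¹ = adj(I−A) / det(I−A).
Column 2 of adj(I−A): (0.2050, 0.8675, 0.2125); det(I−A) = 0.532375.
m_2 = (0.2050 + 0.8675 + 0.2125) / 0.532375 = 1.285 / 0.532375 ≈ 2.414.

m_2 = 2.414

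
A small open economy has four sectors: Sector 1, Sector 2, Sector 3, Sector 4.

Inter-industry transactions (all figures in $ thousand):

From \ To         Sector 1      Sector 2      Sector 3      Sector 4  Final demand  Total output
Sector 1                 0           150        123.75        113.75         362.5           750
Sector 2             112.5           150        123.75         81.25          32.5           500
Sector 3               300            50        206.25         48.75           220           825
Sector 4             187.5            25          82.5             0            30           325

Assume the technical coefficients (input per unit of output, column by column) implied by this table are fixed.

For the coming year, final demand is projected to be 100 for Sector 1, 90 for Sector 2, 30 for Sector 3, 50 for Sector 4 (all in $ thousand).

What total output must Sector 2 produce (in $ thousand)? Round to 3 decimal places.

x_2 = 307.129

Technical coefficients a_ij = z_ij / X_j:
  a_11 = 0/750 = 0.00, a_21 = 112.5/750 = 0.15, a_31 = 300/750 = 0.40, a_41 = 187.5/750 = 0.25
  a_12 = 150/500 = 0.30, a_22 = 150/500 = 0.30, a_32 = 50/500 = 0.10, a_42 = 25/500 = 0.05
  a_13 = 123.75/825 = 0.15, a_23 = 123.75/825 = 0.15, a_33 = 206.25/825 = 0.25, a_43 = 82.5/825 = 0.10
  a_14 = 113.75/325 = 0.35, a_24 = 81.25/325 = 0.25, a_34 = 48.75/325 = 0.15, a_44 = 0/325 = 0.00
I − A =
  [   1.00    -0.30    -0.15    -0.35]
  [  -0.15     0.70    -0.15    -0.25]
  [  -0.40    -0.10     0.75    -0.15]
  [  -0.25    -0.05    -0.10     1.00]
Compute the cofactors C_ij = (−1)^(i+j)·(3×3 minor ij) of I−A; the adjugate is their transpose:
adj(I−A) = Cᵀ =
  [ 0.486500   0.253250   0.182750   0.261000]
  [ 0.232750   0.589750   0.199000   0.258750]
  [ 0.323625   0.237000   0.559875   0.256500]
  [ 0.165625   0.116500   0.111625   0.414000]
det(I−A) = Σ_j (I−A)_1j·C_1j = (1.00)(0.486500) + (-0.30)(0.232750) + (-0.15)(0.323625) + (-0.35)(0.165625) = 0.3101625
(I − A)⁻¹ = adj(I−A) / det(I−A) ≈
  [   1.5685     0.8165     0.5892     0.8415]
  [   0.7504     1.9014     0.6416     0.8342]
  [   1.0434     0.7641     1.8051     0.8270]
  [   0.5340     0.3756     0.3599     1.3348]
x = (I − A)⁻¹ d = adj(I−A)·d / det(I−A), with det(I−A) = 0.3101625:
  x_1 = (0.486500·100 + 0.253250·90 + 0.182750·30 + 0.261000·50) / 0.3101625 = 89.975 / 0.3101625 ≈ 290.090
  x_2 = (0.232750·100 + 0.589750·90 + 0.199000·30 + 0.258750·50) / 0.3101625 = 95.26 / 0.3101625 ≈ 307.129
  x_3 = (0.323625·100 + 0.237000·90 + 0.559875·30 + 0.256500·50) / 0.3101625 = 83.31375 / 0.3101625 ≈ 268.613
  x_4 = (0.165625·100 + 0.116500·90 + 0.111625·30 + 0.414000·50) / 0.3101625 = 51.09625 / 0.3101625 ≈ 164.740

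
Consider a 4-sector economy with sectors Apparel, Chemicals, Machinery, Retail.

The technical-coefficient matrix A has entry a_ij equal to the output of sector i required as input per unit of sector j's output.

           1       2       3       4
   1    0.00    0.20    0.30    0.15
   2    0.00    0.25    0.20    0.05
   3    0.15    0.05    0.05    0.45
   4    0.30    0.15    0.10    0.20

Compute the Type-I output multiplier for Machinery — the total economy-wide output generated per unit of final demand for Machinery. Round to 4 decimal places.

m_3 = 2.7976

I − A =
  [   1.00    -0.20    -0.30    -0.15]
  [   0.00     0.75    -0.20    -0.05]
  [  -0.15    -0.05     0.95    -0.45]
  [  -0.30    -0.15    -0.10     0.80]
Compute the cofactors C_ij = (−1)^(i+j)·(3×3 minor ij) of I−A; the adjugate is their transpose:
adj(I−A) = Cᵀ =
  [ 0.507375   0.197375   0.226500   0.234875]
  [ 0.066000   0.593500   0.160500   0.139750]
  [ 0.190875   0.159625   0.555750   0.358375]
  [ 0.226500   0.205250   0.184500   0.662750]
det(I−A) = Σ_j (I−A)_1j·C_1j = (1.00)(0.507375) + (-0.20)(0.066000) + (-0.30)(0.190875) + (-0.15)(0.226500) = 0.4029375
(I − A)⁻¹ = adj(I−A) / det(I−A) ≈
  [   1.25919     0.48984     0.56212     0.58291]
  [   0.16380     1.47293     0.39832     0.34683]
  [   0.47371     0.39615     1.37925     0.88941]
  [   0.56212     0.50938     0.45789     1.64480]
The output multiplier for sector j is the column-j sum of the Leontief inverse (I − A)⁻¹ = adj(I−A) / det(I−A).
Column 3 of adj(I−A): (0.226500, 0.160500, 0.555750, 0.184500); det(I−A) = 0.4029375.
m_3 = (0.226500 + 0.160500 + 0.555750 + 0.184500) / 0.4029375 = 1.12725 / 0.4029375 ≈ 2.7976.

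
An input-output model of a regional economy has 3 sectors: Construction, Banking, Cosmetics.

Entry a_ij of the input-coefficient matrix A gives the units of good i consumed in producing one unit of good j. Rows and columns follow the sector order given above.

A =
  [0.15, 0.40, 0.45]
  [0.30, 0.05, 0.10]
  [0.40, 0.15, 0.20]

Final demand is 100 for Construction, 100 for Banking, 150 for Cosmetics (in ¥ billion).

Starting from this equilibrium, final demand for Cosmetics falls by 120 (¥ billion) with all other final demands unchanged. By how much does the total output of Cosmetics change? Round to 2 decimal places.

Δx_3 = -250.00

I − A =
  [   0.85    -0.40    -0.45]
  [  -0.30     0.95    -0.10]
  [  -0.40    -0.15     0.80]
Cofactors of I−A, C_ij = (−1)^(i+j)·(minor ij) (rows/columns in the sector order above):
  C_11 = (0.95)(0.80) − (-0.10)(-0.15) = 0.7450
  C_12 = −[(-0.30)(0.80) − (-0.10)(-0.40)] = 0.2800
  C_13 = (-0.30)(-0.15) − (0.95)(-0.40) = 0.4250
  C_21 = −[(-0.40)(0.80) − (-0.45)(-0.15)] = 0.3875
  C_22 = (0.85)(0.80) − (-0.45)(-0.40) = 0.5000
  C_23 = −[(0.85)(-0.15) − (-0.40)(-0.40)] = 0.2875
  C_31 = (-0.40)(-0.10) − (-0.45)(0.95) = 0.4675
  C_32 = −[(0.85)(-0.10) − (-0.45)(-0.30)] = 0.2200
  C_33 = (0.85)(0.95) − (-0.40)(-0.30) = 0.6875
det(I−A) = Σ_j (I−A)_1j·C_1j = (0.85)(0.7450) + (-0.40)(0.2800) + (-0.45)(0.4250) = 0.3300
adj(I−A) = Cᵀ =
  [ 0.7450   0.3875   0.4675]
  [ 0.2800   0.5000   0.2200]
  [ 0.4250   0.2875   0.6875]
(I − A)⁻¹ = adj(I−A) / det(I−A) ≈
  [   2.2576     1.1742     1.4167]
  [   0.8485     1.5152     0.6667]
  [   1.2879     0.8712     2.0833]
Δx = (I − A)⁻¹ Δd with Δd having -120 in the Cosmetics component and 0 elsewhere.
So Δx_3 = L_33 · (-120), where L_33 = adj(I−A)_33 / det(I−A) = 0.6875 / 0.3300.
Δx_3 = 0.6875 × (-120) / 0.3300 = -82.50 / 0.3300 = -250.00.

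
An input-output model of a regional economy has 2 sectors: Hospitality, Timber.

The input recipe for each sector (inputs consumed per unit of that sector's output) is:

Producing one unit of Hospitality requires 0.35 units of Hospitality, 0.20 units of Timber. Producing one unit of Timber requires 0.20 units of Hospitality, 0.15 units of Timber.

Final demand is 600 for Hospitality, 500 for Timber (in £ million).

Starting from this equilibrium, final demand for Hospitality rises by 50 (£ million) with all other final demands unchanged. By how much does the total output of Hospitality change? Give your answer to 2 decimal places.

Δx_1 = 82.93

I − A =
  [   0.65    -0.20]
  [  -0.20     0.85]
det(I−A) = (0.65)(0.85) − (-0.20)(-0.20) = 0.5125
adj(I−A) = [[0.85, 0.20], [0.20, 0.65]]
(I − A)⁻¹ = adj(I−A) / det(I−A) ≈
  [   1.6585     0.3902]
  [   0.3902     1.2683]
Δx = (I − A)⁻¹ Δd with Δd having +50 in the Hospitality component and 0 elsewhere.
So Δx_1 = L_11 · (+50), where L_11 = adj(I−A)_11 / det(I−A) = 0.85 / 0.5125.
Δx_1 = 0.85 × (+50) / 0.5125 = 42.50 / 0.5125 ≈ 82.93.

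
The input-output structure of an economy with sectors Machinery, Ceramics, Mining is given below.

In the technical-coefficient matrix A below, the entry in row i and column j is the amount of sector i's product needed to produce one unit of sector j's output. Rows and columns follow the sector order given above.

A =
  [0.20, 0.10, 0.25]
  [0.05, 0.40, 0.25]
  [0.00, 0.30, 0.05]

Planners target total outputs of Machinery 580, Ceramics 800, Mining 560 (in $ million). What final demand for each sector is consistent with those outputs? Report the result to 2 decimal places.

d_1 = 244.00, d_2 = 311.00, d_3 = 292.00

I − A =
  [   0.80    -0.10    -0.25]
  [  -0.05     0.60    -0.25]
  [   0.00    -0.30     0.95]
d = (I − A) x:
  d_1 = (+0.80)·580 + (-0.10)·800 + (-0.25)·560 = 244.00
  d_2 = (-0.05)·580 + (+0.60)·800 + (-0.25)·560 = 311.00
  d_3 = (+0.00)·580 + (-0.30)·800 + (+0.95)·560 = 292.00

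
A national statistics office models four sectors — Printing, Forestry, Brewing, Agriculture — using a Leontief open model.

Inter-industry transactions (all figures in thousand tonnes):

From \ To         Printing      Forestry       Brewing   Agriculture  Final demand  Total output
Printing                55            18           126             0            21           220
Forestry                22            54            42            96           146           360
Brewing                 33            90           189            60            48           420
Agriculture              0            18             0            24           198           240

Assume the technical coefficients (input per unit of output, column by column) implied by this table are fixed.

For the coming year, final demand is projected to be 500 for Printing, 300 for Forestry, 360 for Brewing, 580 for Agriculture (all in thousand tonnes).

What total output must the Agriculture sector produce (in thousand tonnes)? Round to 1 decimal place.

x_A = 704.4

Technical coefficients a_ij = z_ij / X_j:
  a_PP = 55/220 = 0.25, a_FP = 22/220 = 0.10, a_BP = 33/220 = 0.15, a_AP = 0/220 = 0.00
  a_PF = 18/360 = 0.05, a_FF = 54/360 = 0.15, a_BF = 90/360 = 0.25, a_AF = 18/360 = 0.05
  a_PB = 126/420 = 0.30, a_FB = 42/420 = 0.10, a_BB = 189/420 = 0.45, a_AB = 0/420 = 0.00
  a_PA = 0/240 = 0.00, a_FA = 96/240 = 0.40, a_BA = 60/240 = 0.25, a_AA = 24/240 = 0.10
I − A =
  [   0.75    -0.05    -0.30     0.00]
  [  -0.10     0.85    -0.10    -0.40]
  [  -0.15    -0.25     0.55    -0.25]
  [   0.00    -0.05     0.00     0.90]
Compute the cofactors C_ij = (−1)^(i+j)·(3×3 minor ij) of I−A; the adjugate is their transpose:
adj(I−A) = Cᵀ =
  [ 0.386000   0.096000   0.228000   0.106000]
  [ 0.063000   0.330750   0.094500   0.173250]
  [ 0.135500   0.184875   0.554250   0.236125]
  [ 0.003500   0.018375   0.005250   0.282625]
det(I−A) = Σ_j (I−A)_1j·C_1j = (0.75)(0.386000) + (-0.05)(0.063000) + (-0.30)(0.135500) + (0.00)(0.003500) = 0.2457
(I − A)⁻¹ = adj(I−A) / det(I−A) ≈
  [   1.5710     0.3907     0.9280     0.4314]
  [   0.2564     1.3462     0.3846     0.7051]
  [   0.5515     0.7524     2.2558     0.9610]
  [   0.0142     0.0748     0.0214     1.1503]
x = (I − A)⁻¹ d = adj(I−A)·d / det(I−A), with det(I−A) = 0.2457:
  x_P = (0.386000·500 + 0.096000·300 + 0.228000·360 + 0.106000·580) / 0.2457 = 365.36 / 0.2457 ≈ 1487.0
  x_F = (0.063000·500 + 0.330750·300 + 0.094500·360 + 0.173250·580) / 0.2457 = 265.23 / 0.2457 ≈ 1079.5
  x_B = (0.135500·500 + 0.184875·300 + 0.554250·360 + 0.236125·580) / 0.2457 = 459.695 / 0.2457 ≈ 1871.0
  x_A = (0.003500·500 + 0.018375·300 + 0.005250·360 + 0.282625·580) / 0.2457 = 173.075 / 0.2457 ≈ 704.4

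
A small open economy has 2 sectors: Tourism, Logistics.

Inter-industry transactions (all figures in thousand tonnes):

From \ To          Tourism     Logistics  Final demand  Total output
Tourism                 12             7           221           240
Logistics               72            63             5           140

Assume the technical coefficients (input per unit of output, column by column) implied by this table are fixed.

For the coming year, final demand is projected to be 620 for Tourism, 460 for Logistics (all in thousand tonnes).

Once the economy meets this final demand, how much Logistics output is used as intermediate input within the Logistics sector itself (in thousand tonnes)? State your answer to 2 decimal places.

z_22 = 552.41

Technical coefficients a_ij = z_ij / X_j:
  a_11 = 12/240 = 0.05, a_21 = 72/240 = 0.30
  a_12 = 7/140 = 0.05, a_22 = 63/140 = 0.45
I − A =
  [   0.95    -0.05]
  [  -0.30     0.55]
det(I−A) = (0.95)(0.55) − (-0.05)(-0.30) = 0.5075
adj(I−A) = [[0.55, 0.05], [0.30, 0.95]]
(I − A)⁻¹ = adj(I−A) / det(I−A) ≈
  [   1.0837     0.0985]
  [   0.5911     1.8719]
First solve x = (I − A)⁻¹ d = adj(I−A)·d / det(I−A); in particular x_2 = (0.30·620 + 0.95·460) / 0.5075 = 623.00 / 0.5075 ≈ 1227.5862.
Intermediate flow from 2 to 2: z_22 = a_22 · x_2 = 0.45 × 623.00 / 0.5075 = 280.35 / 0.5075 ≈ 552.41.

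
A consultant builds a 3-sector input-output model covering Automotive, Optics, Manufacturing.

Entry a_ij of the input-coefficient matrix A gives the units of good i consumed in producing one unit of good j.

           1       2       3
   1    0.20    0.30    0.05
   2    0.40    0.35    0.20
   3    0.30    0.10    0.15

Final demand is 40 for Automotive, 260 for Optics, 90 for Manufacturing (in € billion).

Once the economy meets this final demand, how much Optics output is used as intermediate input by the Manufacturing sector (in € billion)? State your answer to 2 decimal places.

z_23 = 60.90

I − A =
  [   0.80    -0.30    -0.05]
  [  -0.40     0.65    -0.20]
  [  -0.30    -0.10     0.85]
Cofactors of I−A, C_ij = (−1)^(i+j)·(minor ij) (rows/columns in the sector order above):
  C_11 = (0.65)(0.85) − (-0.20)(-0.10) = 0.5325
  C_12 = −[(-0.40)(0.85) − (-0.20)(-0.30)] = 0.4000
  C_13 = (-0.40)(-0.10) − (0.65)(-0.30) = 0.2350
  C_21 = −[(-0.30)(0.85) − (-0.05)(-0.10)] = 0.2600
  C_22 = (0.80)(0.85) − (-0.05)(-0.30) = 0.6650
  C_23 = −[(0.80)(-0.10) − (-0.30)(-0.30)] = 0.1700
  C_31 = (-0.30)(-0.20) − (-0.05)(0.65) = 0.0925
  C_32 = −[(0.80)(-0.20) − (-0.05)(-0.40)] = 0.1800
  C_33 = (0.80)(0.65) − (-0.30)(-0.40) = 0.4000
det(I−A) = Σ_j (I−A)_1j·C_1j = (0.80)(0.5325) + (-0.30)(0.4000) + (-0.05)(0.2350) = 0.29425
adj(I−A) = Cᵀ =
  [ 0.5325   0.2600   0.0925]
  [ 0.4000   0.6650   0.1800]
  [ 0.2350   0.1700   0.4000]
(I − A)⁻¹ = adj(I−A) / det(I−A) ≈
  [   1.8097     0.8836     0.3144]
  [   1.3594     2.2600     0.6117]
  [   0.7986     0.5777     1.3594]
First solve x = (I − A)⁻¹ d = adj(I−A)·d / det(I−A); in particular x_3 = (0.2350·40 + 0.1700·260 + 0.4000·90) / 0.29425 = 89.60 / 0.29425 ≈ 304.5030.
Intermediate flow from 2 to 3: z_23 = a_23 · x_3 = 0.20 × 89.60 / 0.29425 = 17.92 / 0.29425 ≈ 60.90.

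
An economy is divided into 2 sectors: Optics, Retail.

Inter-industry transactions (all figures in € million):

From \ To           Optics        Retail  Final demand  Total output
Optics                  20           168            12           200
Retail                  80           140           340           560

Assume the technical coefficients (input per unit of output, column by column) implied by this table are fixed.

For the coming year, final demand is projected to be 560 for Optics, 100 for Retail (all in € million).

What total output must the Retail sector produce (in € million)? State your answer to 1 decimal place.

Technical coefficients a_ij = z_ij / X_j:
  a_OO = 20/200 = 0.10, a_RO = 80/200 = 0.40
  a_OR = 168/560 = 0.30, a_RR = 140/560 = 0.25
I − A =
  [   0.90    -0.30]
  [  -0.40     0.75]
det(I−A) = (0.90)(0.75) − (-0.30)(-0.40) = 0.5550
adj(I−A) = [[0.75, 0.30], [0.40, 0.90]]
(I − A)⁻¹ = adj(I−A) / det(I−A) ≈
  [   1.3514     0.5405]
  [   0.7207     1.6216]
x = (I − A)⁻¹ d = adj(I−A)·d / det(I−A), with det(I−A) = 0.5550:
  x_O = (0.75·560 + 0.30·100) / 0.5550 = 450.00 / 0.5550 ≈ 810.8
  x_R = (0.40·560 + 0.90·100) / 0.5550 = 314.00 / 0.5550 ≈ 565.8

x_R = 565.8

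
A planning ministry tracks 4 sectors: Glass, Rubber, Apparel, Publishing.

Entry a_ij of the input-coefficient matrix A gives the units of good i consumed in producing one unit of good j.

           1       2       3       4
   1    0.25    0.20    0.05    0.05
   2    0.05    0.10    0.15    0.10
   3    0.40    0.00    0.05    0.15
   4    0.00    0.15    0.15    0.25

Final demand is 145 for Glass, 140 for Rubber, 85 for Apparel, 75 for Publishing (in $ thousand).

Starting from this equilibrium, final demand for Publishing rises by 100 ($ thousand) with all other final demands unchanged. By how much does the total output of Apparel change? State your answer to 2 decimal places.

I − A =
  [   0.75    -0.20    -0.05    -0.05]
  [  -0.05     0.90    -0.15    -0.10]
  [  -0.40     0.00     0.95    -0.15]
  [   0.00    -0.15    -0.15     0.75]
Compute the cofactors C_ij = (−1)^(i+j)·(3×3 minor ij) of I−A; the adjugate is their transpose:
adj(I−A) = Cᵀ =
  [ 0.603375   0.146250   0.066375   0.073000]
  [ 0.085500   0.499500   0.097875   0.091875]
  [ 0.265125   0.079875   0.487125   0.125750]
  [ 0.070125   0.115875   0.117000   0.601750]
det(I−A) = Σ_j (I−A)_1j·C_1j = (0.75)(0.603375) + (-0.20)(0.085500) + (-0.05)(0.265125) + (-0.05)(0.070125) = 0.41866875
(I − A)⁻¹ = adj(I−A) / det(I−A) ≈
  [   1.4412     0.3493     0.1585     0.1744]
  [   0.2042     1.1931     0.2338     0.2194]
  [   0.6333     0.1908     1.1635     0.3004]
  [   0.1675     0.2768     0.2795     1.4373]
Δx = (I − A)⁻¹ Δd with Δd having +100 in the Publishing component and 0 elsewhere.
So Δx_3 = L_34 · (+100), where L_34 = adj(I−A)_34 / det(I−A) = 0.125750 / 0.41866875.
Δx_3 = 0.125750 × (+100) / 0.41866875 = 12.575 / 0.41866875 ≈ 30.04.

Δx_3 = 30.04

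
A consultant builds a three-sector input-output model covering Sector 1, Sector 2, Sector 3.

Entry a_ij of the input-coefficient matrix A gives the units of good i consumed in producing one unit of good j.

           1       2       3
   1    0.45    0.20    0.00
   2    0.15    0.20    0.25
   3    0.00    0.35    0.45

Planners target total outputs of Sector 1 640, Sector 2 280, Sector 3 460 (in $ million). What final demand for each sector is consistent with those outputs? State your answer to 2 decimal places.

d_1 = 296.00, d_2 = 13.00, d_3 = 155.00

I − A =
  [   0.55    -0.20     0.00]
  [  -0.15     0.80    -0.25]
  [   0.00    -0.35     0.55]
d = (I − A) x:
  d_1 = (+0.55)·640 + (-0.20)·280 + (+0.00)·460 = 296.00
  d_2 = (-0.15)·640 + (+0.80)·280 + (-0.25)·460 = 13.00
  d_3 = (+0.00)·640 + (-0.35)·280 + (+0.55)·460 = 155.00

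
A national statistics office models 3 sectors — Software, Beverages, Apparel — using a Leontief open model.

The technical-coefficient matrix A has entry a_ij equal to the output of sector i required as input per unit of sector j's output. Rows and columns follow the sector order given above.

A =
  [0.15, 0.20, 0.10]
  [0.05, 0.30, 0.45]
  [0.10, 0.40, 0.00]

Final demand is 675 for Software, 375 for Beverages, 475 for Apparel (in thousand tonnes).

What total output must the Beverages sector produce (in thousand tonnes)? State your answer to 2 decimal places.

x_2 = 1360.36

I − A =
  [   0.85    -0.20    -0.10]
  [  -0.05     0.70    -0.45]
  [  -0.10    -0.40     1.00]
Cofactors of I−A, C_ij = (−1)^(i+j)·(minor ij) (rows/columns in the sector order above):
  C_11 = (0.70)(1.00) − (-0.45)(-0.40) = 0.5200
  C_12 = −[(-0.05)(1.00) − (-0.45)(-0.10)] = 0.0950
  C_13 = (-0.05)(-0.40) − (0.70)(-0.10) = 0.0900
  C_21 = −[(-0.20)(1.00) − (-0.10)(-0.40)] = 0.2400
  C_22 = (0.85)(1.00) − (-0.10)(-0.10) = 0.8400
  C_23 = −[(0.85)(-0.40) − (-0.20)(-0.10)] = 0.3600
  C_31 = (-0.20)(-0.45) − (-0.10)(0.70) = 0.1600
  C_32 = −[(0.85)(-0.45) − (-0.10)(-0.05)] = 0.3875
  C_33 = (0.85)(0.70) − (-0.20)(-0.05) = 0.5850
det(I−A) = Σ_j (I−A)_1j·C_1j = (0.85)(0.5200) + (-0.20)(0.0950) + (-0.10)(0.0900) = 0.4140
adj(I−A) = Cᵀ =
  [ 0.5200   0.2400   0.1600]
  [ 0.0950   0.8400   0.3875]
  [ 0.0900   0.3600   0.5850]
(I − A)⁻¹ = adj(I−A) / det(I−A) ≈
  [   1.2560     0.5797     0.3865]
  [   0.2295     2.0290     0.9360]
  [   0.2174     0.8696     1.4130]
x = (I − A)⁻¹ d = adj(I−A)·d / det(I−A), with det(I−A) = 0.4140:
  x_1 = (0.5200·675 + 0.2400·375 + 0.1600·475) / 0.4140 = 517.00 / 0.4140 ≈ 1248.79
  x_2 = (0.0950·675 + 0.8400·375 + 0.3875·475) / 0.4140 = 563.1875 / 0.4140 ≈ 1360.36
  x_3 = (0.0900·675 + 0.3600·375 + 0.5850·475) / 0.4140 = 473.625 / 0.4140 ≈ 1144.02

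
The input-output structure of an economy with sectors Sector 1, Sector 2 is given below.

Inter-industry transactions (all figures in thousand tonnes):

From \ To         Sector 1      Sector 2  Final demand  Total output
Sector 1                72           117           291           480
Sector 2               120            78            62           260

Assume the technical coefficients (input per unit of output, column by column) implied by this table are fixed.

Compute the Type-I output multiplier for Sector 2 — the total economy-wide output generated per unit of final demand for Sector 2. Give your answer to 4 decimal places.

m_2 = 2.6943

Technical coefficients a_ij = z_ij / X_j:
  a_11 = 72/480 = 0.15, a_21 = 120/480 = 0.25
  a_12 = 117/260 = 0.45, a_22 = 78/260 = 0.30
I − A =
  [   0.85    -0.45]
  [  -0.25     0.70]
det(I−A) = (0.85)(0.70) − (-0.45)(-0.25) = 0.4825
adj(I−A) = [[0.70, 0.45], [0.25, 0.85]]
(I − A)⁻¹ = adj(I−A) / det(I−A) ≈
  [   1.45078     0.93264]
  [   0.51813     1.76166]
The output multiplier for sector j is the column-j sum of the Leontief inverse (I − A)⁻¹ = adj(I−A) / det(I−A).
Column 2 of adj(I−A): (0.45, 0.85); det(I−A) = 0.4825.
m_2 = (0.45 + 0.85) / 0.4825 = 1.30 / 0.4825 ≈ 2.6943.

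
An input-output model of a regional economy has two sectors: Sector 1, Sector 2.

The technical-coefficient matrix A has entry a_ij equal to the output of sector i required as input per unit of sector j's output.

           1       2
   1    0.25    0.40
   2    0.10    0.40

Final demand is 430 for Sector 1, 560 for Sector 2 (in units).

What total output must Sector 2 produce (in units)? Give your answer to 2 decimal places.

I − A =
  [   0.75    -0.40]
  [  -0.10     0.60]
det(I−A) = (0.75)(0.60) − (-0.40)(-0.10) = 0.4100
adj(I−A) = [[0.60, 0.40], [0.10, 0.75]]
(I − A)⁻¹ = adj(I−A) / det(I−A) ≈
  [   1.4634     0.9756]
  [   0.2439     1.8293]
x = (I − A)⁻¹ d = adj(I−A)·d / det(I−A), with det(I−A) = 0.4100:
  x_1 = (0.60·430 + 0.40·560) / 0.4100 = 482.00 / 0.4100 ≈ 1175.61
  x_2 = (0.10·430 + 0.75·560) / 0.4100 = 463.00 / 0.4100 ≈ 1129.27

x_2 = 1129.27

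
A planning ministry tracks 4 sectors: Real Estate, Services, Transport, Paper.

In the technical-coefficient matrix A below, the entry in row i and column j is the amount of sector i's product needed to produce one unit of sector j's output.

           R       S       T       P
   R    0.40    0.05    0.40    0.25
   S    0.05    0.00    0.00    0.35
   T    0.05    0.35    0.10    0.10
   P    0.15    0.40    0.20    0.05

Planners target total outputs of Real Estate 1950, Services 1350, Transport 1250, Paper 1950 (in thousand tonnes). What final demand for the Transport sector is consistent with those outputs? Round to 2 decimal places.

d_T = 360.00

I − A =
  [   0.60    -0.05    -0.40    -0.25]
  [  -0.05     1.00     0.00    -0.35]
  [  -0.05    -0.35     0.90    -0.10]
  [  -0.15    -0.40    -0.20     0.95]
d = (I − A) x:
  d_R = (+0.60)·1950 + (-0.05)·1350 + (-0.40)·1250 + (-0.25)·1950 = 115.00
  d_S = (-0.05)·1950 + (+1.00)·1350 + (+0.00)·1250 + (-0.35)·1950 = 570.00
  d_T = (-0.05)·1950 + (-0.35)·1350 + (+0.90)·1250 + (-0.10)·1950 = 360.00
  d_P = (-0.15)·1950 + (-0.40)·1350 + (-0.20)·1250 + (+0.95)·1950 = 770.00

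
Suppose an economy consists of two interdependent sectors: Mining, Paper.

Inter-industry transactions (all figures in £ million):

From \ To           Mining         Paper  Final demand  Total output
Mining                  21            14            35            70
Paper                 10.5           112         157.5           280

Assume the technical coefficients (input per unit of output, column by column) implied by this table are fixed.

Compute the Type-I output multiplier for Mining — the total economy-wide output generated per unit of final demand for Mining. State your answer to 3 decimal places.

m_1 = 1.818

Technical coefficients a_ij = z_ij / X_j:
  a_11 = 21/70 = 0.30, a_21 = 10.5/70 = 0.15
  a_12 = 14/280 = 0.05, a_22 = 112/280 = 0.40
I − A =
  [   0.70    -0.05]
  [  -0.15     0.60]
det(I−A) = (0.70)(0.60) − (-0.05)(-0.15) = 0.4125
adj(I−A) = [[0.60, 0.05], [0.15, 0.70]]
(I − A)⁻¹ = adj(I−A) / det(I−A) ≈
  [   1.4545     0.1212]
  [   0.3636     1.6970]
The output multiplier for sector j is the column-j sum of the Leontief inverse (I − A)⁻¹ = adj(I−A) / det(I−A).
Column 1 of adj(I−A): (0.60, 0.15); det(I−A) = 0.4125.
m_1 = (0.60 + 0.15) / 0.4125 = 0.75 / 0.4125 ≈ 1.818.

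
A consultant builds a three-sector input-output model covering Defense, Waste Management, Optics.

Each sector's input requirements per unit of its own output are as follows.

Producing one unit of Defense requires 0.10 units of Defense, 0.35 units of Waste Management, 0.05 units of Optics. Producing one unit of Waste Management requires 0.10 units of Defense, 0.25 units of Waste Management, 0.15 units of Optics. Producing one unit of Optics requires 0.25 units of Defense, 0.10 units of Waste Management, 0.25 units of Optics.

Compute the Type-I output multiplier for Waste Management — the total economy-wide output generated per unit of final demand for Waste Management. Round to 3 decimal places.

I − A =
  [   0.90    -0.10    -0.25]
  [  -0.35     0.75    -0.10]
  [  -0.05    -0.15     0.75]
Cofactors of I−A, C_ij = (−1)^(i+j)·(minor ij) (rows/columns in the sector order above):
  C_11 = (0.75)(0.75) − (-0.10)(-0.15) = 0.5475
  C_12 = −[(-0.35)(0.75) − (-0.10)(-0.05)] = 0.2675
  C_13 = (-0.35)(-0.15) − (0.75)(-0.05) = 0.0900
  C_21 = −[(-0.10)(0.75) − (-0.25)(-0.15)] = 0.1125
  C_22 = (0.90)(0.75) − (-0.25)(-0.05) = 0.6625
  C_23 = −[(0.90)(-0.15) − (-0.10)(-0.05)] = 0.1400
  C_31 = (-0.10)(-0.10) − (-0.25)(0.75) = 0.1975
  C_32 = −[(0.90)(-0.10) − (-0.25)(-0.35)] = 0.1775
  C_33 = (0.90)(0.75) − (-0.10)(-0.35) = 0.6400
det(I−A) = Σ_j (I−A)_1j·C_1j = (0.90)(0.5475) + (-0.10)(0.2675) + (-0.25)(0.0900) = 0.4435
adj(I−A) = Cᵀ =
  [ 0.5475   0.1125   0.1975]
  [ 0.2675   0.6625   0.1775]
  [ 0.0900   0.1400   0.6400]
(I − A)⁻¹ = adj(I−A) / det(I−A) ≈
  [   1.2345     0.2537     0.4453]
  [   0.6032     1.4938     0.4002]
  [   0.2029     0.3157     1.4431]
The output multiplier for sector j is the column-j sum of the Leontief inverse (I − A)⁻¹ = adj(I−A) / det(I−A).
Column W of adj(I−A): (0.1125, 0.6625, 0.1400); det(I−A) = 0.4435.
m_W = (0.1125 + 0.6625 + 0.1400) / 0.4435 = 0.915 / 0.4435 ≈ 2.063.

m_W = 2.063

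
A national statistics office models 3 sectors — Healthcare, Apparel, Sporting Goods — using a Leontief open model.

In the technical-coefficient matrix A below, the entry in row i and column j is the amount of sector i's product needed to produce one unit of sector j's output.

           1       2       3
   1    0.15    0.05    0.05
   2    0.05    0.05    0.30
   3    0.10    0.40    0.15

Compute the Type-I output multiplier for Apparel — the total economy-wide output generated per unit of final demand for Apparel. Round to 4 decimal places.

m_2 = 1.9565

I − A =
  [   0.85    -0.05    -0.05]
  [  -0.05     0.95    -0.30]
  [  -0.10    -0.40     0.85]
Cofactors of I−A, C_ij = (−1)^(i+j)·(minor ij) (rows/columns in the sector order above):
  C_11 = (0.95)(0.85) − (-0.30)(-0.40) = 0.6875
  C_12 = −[(-0.05)(0.85) − (-0.30)(-0.10)] = 0.0725
  C_13 = (-0.05)(-0.40) − (0.95)(-0.10) = 0.1150
  C_21 = −[(-0.05)(0.85) − (-0.05)(-0.40)] = 0.0625
  C_22 = (0.85)(0.85) − (-0.05)(-0.10) = 0.7175
  C_23 = −[(0.85)(-0.40) − (-0.05)(-0.10)] = 0.3450
  C_31 = (-0.05)(-0.30) − (-0.05)(0.95) = 0.0625
  C_32 = −[(0.85)(-0.30) − (-0.05)(-0.05)] = 0.2575
  C_33 = (0.85)(0.95) − (-0.05)(-0.05) = 0.8050
det(I−A) = Σ_j (I−A)_1j·C_1j = (0.85)(0.6875) + (-0.05)(0.0725) + (-0.05)(0.1150) = 0.5750
adj(I−A) = Cᵀ =
  [ 0.6875   0.0625   0.0625]
  [ 0.0725   0.7175   0.2575]
  [ 0.1150   0.3450   0.8050]
(I − A)⁻¹ = adj(I−A) / det(I−A) ≈
  [   1.19565     0.10870     0.10870]
  [   0.12609     1.24783     0.44783]
  [   0.20000     0.60000     1.40000]
The output multiplier for sector j is the column-j sum of the Leontief inverse (I − A)⁻¹ = adj(I−A) / det(I−A).
Column 2 of adj(I−A): (0.0625, 0.7175, 0.3450); det(I−A) = 0.5750.
m_2 = (0.0625 + 0.7175 + 0.3450) / 0.5750 = 1.125 / 0.5750 ≈ 1.9565.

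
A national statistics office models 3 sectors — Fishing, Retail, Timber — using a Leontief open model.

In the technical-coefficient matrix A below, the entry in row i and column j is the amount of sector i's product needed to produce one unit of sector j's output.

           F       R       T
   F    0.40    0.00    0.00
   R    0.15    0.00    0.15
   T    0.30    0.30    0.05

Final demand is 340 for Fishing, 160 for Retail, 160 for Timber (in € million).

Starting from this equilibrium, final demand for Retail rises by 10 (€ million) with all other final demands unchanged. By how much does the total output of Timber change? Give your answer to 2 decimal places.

Δx_T = 3.31

I − A =
  [   0.60     0.00     0.00]
  [  -0.15     1.00    -0.15]
  [  -0.30    -0.30     0.95]
Cofactors of I−A, C_ij = (−1)^(i+j)·(minor ij) (rows/columns in the sector order above):
  C_11 = (1.00)(0.95) − (-0.15)(-0.30) = 0.9050
  C_12 = −[(-0.15)(0.95) − (-0.15)(-0.30)] = 0.1875
  C_13 = (-0.15)(-0.30) − (1.00)(-0.30) = 0.3450
  C_21 = −[(0.00)(0.95) − (0.00)(-0.30)] = 0.0000
  C_22 = (0.60)(0.95) − (0.00)(-0.30) = 0.5700
  C_23 = −[(0.60)(-0.30) − (0.00)(-0.30)] = 0.1800
  C_31 = (0.00)(-0.15) − (0.00)(1.00) = 0.0000
  C_32 = −[(0.60)(-0.15) − (0.00)(-0.15)] = 0.0900
  C_33 = (0.60)(1.00) − (0.00)(-0.15) = 0.6000
det(I−A) = Σ_j (I−A)_1j·C_1j = (0.60)(0.9050) + (0.00)(0.1875) + (0.00)(0.3450) = 0.5430
adj(I−A) = Cᵀ =
  [ 0.9050   0.0000   0.0000]
  [ 0.1875   0.5700   0.0900]
  [ 0.3450   0.1800   0.6000]
(I − A)⁻¹ = adj(I−A) / det(I−A) ≈
  [   1.6667     0.0000     0.0000]
  [   0.3453     1.0497     0.1657]
  [   0.6354     0.3315     1.1050]
Δx = (I − A)⁻¹ Δd with Δd having +10 in the Retail component and 0 elsewhere.
So Δx_T = L_TR · (+10), where L_TR = adj(I−A)_TR / det(I−A) = 0.1800 / 0.5430.
Δx_T = 0.1800 × (+10) / 0.5430 = 1.80 / 0.5430 ≈ 3.31.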